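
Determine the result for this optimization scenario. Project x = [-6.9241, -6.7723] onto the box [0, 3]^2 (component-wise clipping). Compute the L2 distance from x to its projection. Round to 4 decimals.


Project each component onto [0, 3].
clip(-6.9241) = 0.0, clip(-6.7723) = 0.0
Projection = [0.0, 0.0]
Squared diffs: [47.9432, 45.864]
Distance = sqrt(93.8072) = 9.6854


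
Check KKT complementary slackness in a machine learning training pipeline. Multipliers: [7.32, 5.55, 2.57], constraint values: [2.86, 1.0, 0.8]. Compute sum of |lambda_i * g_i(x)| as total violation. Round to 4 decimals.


KKT complementary slackness check:
lambda_1 * g_1 = 7.32 * 2.86 = 20.9352
lambda_2 * g_2 = 5.55 * 1.0 = 5.55
lambda_3 * g_3 = 2.57 * 0.8 = 2.056
Total violation = 20.9352 + 5.55 + 2.056 = 28.5412


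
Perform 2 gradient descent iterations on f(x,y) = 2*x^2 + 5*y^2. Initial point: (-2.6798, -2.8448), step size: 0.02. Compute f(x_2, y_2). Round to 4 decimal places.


Gradient descent on f(x,y) = 2*x^2 + 5*y^2.
Starting point: (-2.6798, -2.8448), alpha = 0.02
Step 1: grad_x = 2*2*-2.6798 = -10.7192, grad_y = 2*5*-2.8448 = -28.448
  x_1 = -2.6798 - 0.02*-10.7192 = -2.4654
  y_1 = -2.8448 - 0.02*-28.448 = -2.2758
Step 2: grad_x = 2*2*-2.4654 = -9.8617, grad_y = 2*5*-2.2758 = -22.7584
  x_2 = -2.4654 - 0.02*-9.8617 = -2.2682
  y_2 = -2.2758 - 0.02*-22.7584 = -1.8207
f(-2.2682, -1.8207) = 2*(-2.2682)^2 + 5*(-1.8207)^2 = 26.8635


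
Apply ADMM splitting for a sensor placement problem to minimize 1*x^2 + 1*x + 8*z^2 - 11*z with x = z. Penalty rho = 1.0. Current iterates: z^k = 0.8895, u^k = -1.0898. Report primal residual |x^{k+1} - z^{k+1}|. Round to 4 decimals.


ADMM iteration with rho = 1.0, z^k = 0.8895, u^k = -1.0898
Step 1: x-update.
Minimize 1*x^2 + 1*x + (1.0/2)*(x - 0.8895 - 1.0898)^2
FOC: (2*1 + 1.0)*x = -1 + 1.0*(0.8895 + 1.0898)
x^{k+1} = 0.3264
Step 2: z-update.
Minimize 8*z^2 - 11*z + (1.0/2)*(0.3264 - z - 1.0898)^2
FOC: (2*8 + 1.0)*z = 11 + 1.0*(0.3264 - 1.0898)
z^{k+1} = 0.6022
Step 3: u-update.
u^{k+1} = -1.0898 + 0.3264 - 0.6022 = -1.3655
Step 4: Primal residual = |0.3264 - 0.6022| = 0.2757


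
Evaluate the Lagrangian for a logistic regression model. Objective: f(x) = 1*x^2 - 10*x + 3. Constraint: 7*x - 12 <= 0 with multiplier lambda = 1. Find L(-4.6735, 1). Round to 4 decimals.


Step 1: Evaluate f(x).
f(-4.6735) = 1*(-4.6735)^2 - 10*(-4.6735) + 3 = 71.5766
Step 2: Evaluate g(x).
g(-4.6735) = 7*-4.6735 - 12 = -44.7145
Step 3: Compute Lagrangian.
L = 71.5766 + 1*-44.7145 = 26.8621


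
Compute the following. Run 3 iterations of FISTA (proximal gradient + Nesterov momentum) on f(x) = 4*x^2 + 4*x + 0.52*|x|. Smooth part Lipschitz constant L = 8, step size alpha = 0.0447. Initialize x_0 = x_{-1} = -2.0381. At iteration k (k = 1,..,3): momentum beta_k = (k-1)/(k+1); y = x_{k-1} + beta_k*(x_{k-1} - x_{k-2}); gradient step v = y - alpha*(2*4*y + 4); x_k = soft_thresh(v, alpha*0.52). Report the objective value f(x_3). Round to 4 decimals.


FISTA on f(x) = 4*x^2 + 4*x + 0.52*|x|
L = 8, alpha = 0.0447
Iteration 1: beta = 0.0, y = -2.0381 + 0.0*(-2.0381 + 2.0381) = -2.0381
  grad(y) = -12.3048, v = y - alpha*grad = -1.4881
  prox(v) = soft_thresh(-1.4881, 0.0232) = -1.4648
Iteration 2: beta = 0.3333, y = -1.4648 + 0.3333*(-1.4648 + 2.0381) = -1.2737
  grad(y) = -6.1899, v = y - alpha*grad = -0.9971
  prox(v) = soft_thresh(-0.9971, 0.0232) = -0.9738
Iteration 3: beta = 0.5, y = -0.9738 + 0.5*(-0.9738 + 1.4648) = -0.7283
  grad(y) = -1.8264, v = y - alpha*grad = -0.6467
  prox(v) = soft_thresh(-0.6467, 0.0232) = -0.6234
f(x_3) = 4*(-0.6234)^2 + 4*(-0.6234) + 0.52*|-0.6234| = -0.6149


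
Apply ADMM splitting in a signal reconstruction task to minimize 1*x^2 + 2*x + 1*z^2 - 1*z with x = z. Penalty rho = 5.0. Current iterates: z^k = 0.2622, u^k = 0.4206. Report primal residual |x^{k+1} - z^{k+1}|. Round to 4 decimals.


ADMM iteration with rho = 5.0, z^k = 0.2622, u^k = 0.4206
Step 1: x-update.
Minimize 1*x^2 + 2*x + (5.0/2)*(x - 0.2622 + 0.4206)^2
FOC: (2*1 + 5.0)*x = -2 + 5.0*(0.2622 - 0.4206)
x^{k+1} = -0.3989
Step 2: z-update.
Minimize 1*z^2 - 1*z + (5.0/2)*(-0.3989 - z + 0.4206)^2
FOC: (2*1 + 5.0)*z = 1 + 5.0*(-0.3989 + 0.4206)
z^{k+1} = 0.1584
Step 3: u-update.
u^{k+1} = 0.4206 - 0.3989 - 0.1584 = -0.1366
Step 4: Primal residual = |-0.3989 - 0.1584| = 0.5572


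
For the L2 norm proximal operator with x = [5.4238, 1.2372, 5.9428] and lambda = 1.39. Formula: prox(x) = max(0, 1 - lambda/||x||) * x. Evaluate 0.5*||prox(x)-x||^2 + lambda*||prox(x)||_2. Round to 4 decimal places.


Step 1: Compute ||x||.
||x|| = 8.1403
Step 2: Compute scaling factor.
scale = max(0, 1 - 1.39/8.1403) = 0.8292
Step 3: prox(x) = [4.4977, 1.0259, 4.928]
||prox(x)|| = 6.7503
Step 4: Proximal objective.
0.5*||prox-x||^2 = 0.9661
lambda*||prox|| = 9.3829
Total = 10.349


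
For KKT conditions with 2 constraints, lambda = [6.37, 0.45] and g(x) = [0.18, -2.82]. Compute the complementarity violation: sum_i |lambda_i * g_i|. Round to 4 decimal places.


KKT complementary slackness check:
lambda_1 * g_1 = 6.37 * 0.18 = 1.1466
lambda_2 * g_2 = 0.45 * -2.82 = -1.269
Total violation = 1.1466 + 1.269 = 2.4156


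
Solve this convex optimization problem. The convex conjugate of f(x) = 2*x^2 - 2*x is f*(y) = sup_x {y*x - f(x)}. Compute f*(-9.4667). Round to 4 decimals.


f*(y) = sup_x {y*x - a*x^2 - b*x} = sup_x {(y-b)*x - a*x^2}
FOC: (y - b) - 2a*x = 0 => x* = (y - b)/(2a)
x* = (-9.4667 + 2)/(2*2) = -1.8667
f*(-9.4667) = (y-b)^2/(4a) = (-9.4667 + 2)^2/(4*2)
= 55.7516/8 = 6.969


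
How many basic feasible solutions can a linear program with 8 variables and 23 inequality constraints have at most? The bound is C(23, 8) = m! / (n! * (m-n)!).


Each vertex corresponds to some choice of n active constraints out of m, so the number of vertices is at most C(m, n) = m! / (n!(m-n)!).
m = 23, n = 8
Numerator: 23 * 22 * 21 * 20 * 19 * 18 * 17 * 16
Denominator: 8! = 40320
C(23, 8) = 490314


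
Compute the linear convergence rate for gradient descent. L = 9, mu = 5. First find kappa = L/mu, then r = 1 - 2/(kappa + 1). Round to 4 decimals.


Step 1: Compute the condition number.
kappa = L/mu = 9/5 = 1.8
Step 2: Compute the convergence rate.
r = 1 - 2/(kappa + 1) = 1 - 2*mu/(L + mu) = (L - mu)/(L + mu) = 4/14 = 0.2857


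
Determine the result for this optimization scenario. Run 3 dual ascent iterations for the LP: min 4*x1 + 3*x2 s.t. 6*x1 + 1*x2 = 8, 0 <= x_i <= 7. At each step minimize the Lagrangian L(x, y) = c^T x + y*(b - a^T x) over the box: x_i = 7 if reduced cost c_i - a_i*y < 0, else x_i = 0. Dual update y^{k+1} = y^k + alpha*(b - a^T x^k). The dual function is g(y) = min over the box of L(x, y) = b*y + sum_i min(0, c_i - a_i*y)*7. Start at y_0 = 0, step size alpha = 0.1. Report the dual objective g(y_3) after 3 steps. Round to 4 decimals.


Dual ascent for LP: min 4*x1 + 3*x2, 6*x1 + 1*x2 = 8, 0 <= x_i <= 7
Step 1: y^k = 0.0, reduced costs: (4.0, 3.0)
  x^k = (0.0, 0.0), subgradient = b - a^T x = 8.0
  y^{k+1} = 0.0 + 0.1*8.0 = 0.8
Step 2: y^k = 0.8, reduced costs: (-0.8, 2.2)
  x^k = (7.0, 0.0), subgradient = b - a^T x = -34.0
  y^{k+1} = 0.8 + 0.1*-34.0 = -2.6
Step 3: y^k = -2.6, reduced costs: (19.6, 5.6)
  x^k = (0.0, 0.0), subgradient = b - a^T x = 8.0
  y^{k+1} = -2.6 + 0.1*8.0 = -1.8
Dual objective at y_3 = -1.8: reduced costs (14.8, 4.8), box minimizer x = (0.0, 0.0)
g(y_3) = b*y + (c1 - a1*y)*x1 + (c2 - a2*y)*x2 = 8*(-1.8) + 14.8*0.0 + 4.8*0.0 = -14.4 + 0.0 + 0.0 = -14.4


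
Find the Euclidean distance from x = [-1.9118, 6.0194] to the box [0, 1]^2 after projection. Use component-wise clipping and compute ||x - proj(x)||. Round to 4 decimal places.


Project each component onto [0, 1].
clip(-1.9118) = 0.0, clip(6.0194) = 1.0
Projection = [0.0, 1.0]
Squared diffs: [3.655, 25.1944]
Distance = sqrt(28.8494) = 5.3712


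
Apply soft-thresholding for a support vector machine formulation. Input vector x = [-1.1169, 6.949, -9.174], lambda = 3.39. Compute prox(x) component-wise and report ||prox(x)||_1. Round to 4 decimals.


Soft-thresholding with lambda = 3.39:
prox(-1.1169) = sign(-1.1169)*max(|-1.1169| - 3.39, 0) = 0.0
prox(6.949) = sign(6.949)*max(|6.949| - 3.39, 0) = 3.559
prox(-9.174) = sign(-9.174)*max(|-9.174| - 3.39, 0) = -5.784
prox(x) = [0.0, 3.559, -5.784]
||prox(x)||_1 = 0.0 + 3.559 + 5.784 = 9.343


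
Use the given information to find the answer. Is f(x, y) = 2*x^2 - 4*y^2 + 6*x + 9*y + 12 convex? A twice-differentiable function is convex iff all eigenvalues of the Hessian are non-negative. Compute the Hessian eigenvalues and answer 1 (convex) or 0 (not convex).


The Hessian of f(x,y) = 2*x^2 - 4*y^2 + 6*x + 9*y + 12 is:
H = [[4, 0], [0, -8]]
Trace = 4 - 8 = -4
Determinant = 4*-8 - (0)^2 = -32
Discriminant = (-4)^2 - 4*-32 = 144.0
Eigenvalues: lambda_1 = -8.0, lambda_2 = 4.0
The function is not convex.

0


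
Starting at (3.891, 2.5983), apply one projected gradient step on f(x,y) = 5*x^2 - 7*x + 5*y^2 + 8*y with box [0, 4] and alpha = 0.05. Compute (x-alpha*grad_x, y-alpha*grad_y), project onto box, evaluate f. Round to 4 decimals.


Step 1: Compute gradient at (3.891, 2.5983).
grad_x = 2*5*3.891 - 7 = 31.91
grad_y = 2*5*2.5983 + 8 = 33.983
Step 2: Gradient step.
x_raw = 3.891 - 0.05*31.91 = 2.2955
y_raw = 2.5983 - 0.05*33.983 = 0.8992
Step 3: Project onto [0, 4].
x_proj = clip(2.2955) = 2.2955
y_proj = clip(0.8992) = 0.8992
Step 4: Evaluate f.
f(2.2955, 0.8992) = 21.5137


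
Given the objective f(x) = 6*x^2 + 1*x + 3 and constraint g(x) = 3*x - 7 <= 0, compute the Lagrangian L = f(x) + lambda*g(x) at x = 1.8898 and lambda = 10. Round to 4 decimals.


Step 1: Evaluate f(x).
f(1.8898) = 6*1.8898^2 + 1*1.8898 + 3 = 26.3179
Step 2: Evaluate g(x).
g(1.8898) = 3*1.8898 - 7 = -1.3306
Step 3: Compute Lagrangian.
L = 26.3179 + 10*-1.3306 = 13.0119


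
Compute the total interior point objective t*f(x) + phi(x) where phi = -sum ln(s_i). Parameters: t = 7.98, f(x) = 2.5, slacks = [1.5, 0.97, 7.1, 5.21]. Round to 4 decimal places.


Step 1: Compute log-barrier.
ln values: [0.4055, -0.0305, 1.9601, 1.6506]
phi = -(0.4055 - 0.0305 + 1.9601 + 1.6506) = -3.9857
Step 2: Compute augmented objective.
t*f(x) = 7.98*2.5 = 19.95
Total = 19.95 - 3.9857 = 15.9643


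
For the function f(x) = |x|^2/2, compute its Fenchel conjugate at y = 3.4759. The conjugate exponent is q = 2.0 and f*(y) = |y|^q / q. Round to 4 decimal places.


The conjugate exponent q satisfies 1/p + 1/q = 1.
p = 2, so q = 2/(2 - 1) = 2.0
|y|^q = 3.4759^2.0 = 12.0819
f*(3.4759) = 12.0819 / 2.0 = 6.0409


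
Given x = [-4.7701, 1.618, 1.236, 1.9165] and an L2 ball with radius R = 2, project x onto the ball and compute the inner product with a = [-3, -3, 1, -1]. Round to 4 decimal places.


Step 1: Compute ||x|| (intermediates to 6 decimals).
||x|| = sqrt((-4.7701)^2 + 1.618^2 + 1.236^2 + 1.9165^2) = 5.529236
Step 2: Project.
Since ||x|| > R, scale = R/||x|| = 2/5.529236 = 0.361714, proj(x) = scale * x
proj(x) = [-1.725412, 0.585253, 0.447079, 0.693225]
Step 3: Dot product.
a^T * proj(x) = -3*(-1.725412) - 3*0.585253 + 1*0.447079 - 1*0.693225 = 3.1743


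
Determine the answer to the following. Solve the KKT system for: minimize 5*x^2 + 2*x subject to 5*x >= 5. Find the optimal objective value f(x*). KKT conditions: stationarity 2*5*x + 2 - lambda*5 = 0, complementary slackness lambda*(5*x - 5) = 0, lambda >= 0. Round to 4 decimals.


Step 1: Try lambda = 0 (constraint inactive).
x_unc = -2/(2*5) = -0.2
Check: 5*-0.2 = -1.0 < 5 -- violated!
Step 2: Constraint must be active: 5*x = 5
x* = 5/5 = 1.0
lambda = (2*5*1.0 + 2)/5 = 2.4
Step 3: Compute optimal value.
f(x*) = 5*1.0^2 + 2*1.0 = 7.0


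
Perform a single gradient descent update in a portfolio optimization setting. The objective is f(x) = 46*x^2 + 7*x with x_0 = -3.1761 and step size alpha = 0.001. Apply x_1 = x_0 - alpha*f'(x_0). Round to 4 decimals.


We compute the gradient at x_0 and apply the update.
f'(x) = 92*x + 7
f'(-3.1761) = 92*-3.1761 + 7 = -285.2012
x_1 = -3.1761 - 0.001*-285.2012 = -2.8909


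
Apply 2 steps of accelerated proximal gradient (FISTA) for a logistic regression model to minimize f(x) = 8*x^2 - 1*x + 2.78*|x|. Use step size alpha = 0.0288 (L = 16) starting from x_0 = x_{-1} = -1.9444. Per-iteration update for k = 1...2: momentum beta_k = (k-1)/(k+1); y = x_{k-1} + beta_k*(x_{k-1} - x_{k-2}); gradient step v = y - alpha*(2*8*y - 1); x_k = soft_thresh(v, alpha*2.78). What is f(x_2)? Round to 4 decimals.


FISTA on f(x) = 8*x^2 - 1*x + 2.78*|x|
L = 16, alpha = 0.0288
Iteration 1: beta = 0.0, y = -1.9444 + 0.0*(-1.9444 + 1.9444) = -1.9444
  grad(y) = -32.1104, v = y - alpha*grad = -1.0196
  prox(v) = soft_thresh(-1.0196, 0.0801) = -0.9396
Iteration 2: beta = 0.3333, y = -0.9396 + 0.3333*(-0.9396 + 1.9444) = -0.6046
  grad(y) = -10.6737, v = y - alpha*grad = -0.2972
  prox(v) = soft_thresh(-0.2972, 0.0801) = -0.2171
f(x_2) = 8*(-0.2171)^2 - 1*(-0.2171) + 2.78*|-0.2171| = 1.198


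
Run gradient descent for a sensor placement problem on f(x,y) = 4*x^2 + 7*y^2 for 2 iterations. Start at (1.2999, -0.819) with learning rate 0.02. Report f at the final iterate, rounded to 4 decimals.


Gradient descent on f(x,y) = 4*x^2 + 7*y^2.
Starting point: (1.2999, -0.819), alpha = 0.02
Step 1: grad_x = 2*4*1.2999 = 10.3992, grad_y = 2*7*-0.819 = -11.466
  x_1 = 1.2999 - 0.02*10.3992 = 1.0919
  y_1 = -0.819 - 0.02*-11.466 = -0.5897
Step 2: grad_x = 2*4*1.0919 = 8.7353, grad_y = 2*7*-0.5897 = -8.2555
  x_2 = 1.0919 - 0.02*8.7353 = 0.9172
  y_2 = -0.5897 - 0.02*-8.2555 = -0.4246
f(0.9172, -0.4246) = 4*0.9172^2 + 7*(-0.4246)^2 = 4.6269


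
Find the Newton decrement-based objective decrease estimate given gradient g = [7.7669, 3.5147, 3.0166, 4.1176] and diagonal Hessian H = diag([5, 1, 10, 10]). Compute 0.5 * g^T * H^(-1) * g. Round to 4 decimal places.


Step 1: H is diagonal, so H^(-1) * g = [1.5534, 3.5147, 0.3017, 0.4118].
Step 2: g^T H^(-1) g = sum_i g_i^2 / H_ii
  = (7.7669)^2/5 + (3.5147)^2/1 + (3.0166)^2/10 + (4.1176)^2/10
  = 12.0649 + 12.3531 + 0.91 + 1.6955 = 27.0235
Step 3: Objective decrease = 0.5 * g^T H^(-1) g = 13.5118


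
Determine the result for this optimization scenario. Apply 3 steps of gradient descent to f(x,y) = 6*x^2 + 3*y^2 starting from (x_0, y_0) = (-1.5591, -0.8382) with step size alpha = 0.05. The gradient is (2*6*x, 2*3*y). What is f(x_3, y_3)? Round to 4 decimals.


Gradient descent on f(x,y) = 6*x^2 + 3*y^2.
Starting point: (-1.5591, -0.8382), alpha = 0.05
Step 1: grad_x = 2*6*-1.5591 = -18.7092, grad_y = 2*3*-0.8382 = -5.0292
  x_1 = -1.5591 - 0.05*-18.7092 = -0.6236
  y_1 = -0.8382 - 0.05*-5.0292 = -0.5867
Step 2: grad_x = 2*6*-0.6236 = -7.4837, grad_y = 2*3*-0.5867 = -3.5204
  x_2 = -0.6236 - 0.05*-7.4837 = -0.2495
  y_2 = -0.5867 - 0.05*-3.5204 = -0.4107
Step 3: grad_x = 2*6*-0.2495 = -2.9935, grad_y = 2*3*-0.4107 = -2.4643
  x_3 = -0.2495 - 0.05*-2.9935 = -0.0998
  y_3 = -0.4107 - 0.05*-2.4643 = -0.2875
f(-0.0998, -0.2875) = 6*(-0.0998)^2 + 3*(-0.2875)^2 = 0.3077


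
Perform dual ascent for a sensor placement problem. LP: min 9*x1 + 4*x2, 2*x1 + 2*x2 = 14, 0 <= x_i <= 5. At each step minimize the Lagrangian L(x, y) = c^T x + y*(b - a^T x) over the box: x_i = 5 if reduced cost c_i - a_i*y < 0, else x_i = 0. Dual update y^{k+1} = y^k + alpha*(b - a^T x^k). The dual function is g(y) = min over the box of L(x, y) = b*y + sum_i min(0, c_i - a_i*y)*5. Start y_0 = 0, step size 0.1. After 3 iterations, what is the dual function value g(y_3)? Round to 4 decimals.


Dual ascent for LP: min 9*x1 + 4*x2, 2*x1 + 2*x2 = 14, 0 <= x_i <= 5
Step 1: y^k = 0.0, reduced costs: (9.0, 4.0)
  x^k = (0.0, 0.0), subgradient = b - a^T x = 14.0
  y^{k+1} = 0.0 + 0.1*14.0 = 1.4
Step 2: y^k = 1.4, reduced costs: (6.2, 1.2)
  x^k = (0.0, 0.0), subgradient = b - a^T x = 14.0
  y^{k+1} = 1.4 + 0.1*14.0 = 2.8
Step 3: y^k = 2.8, reduced costs: (3.4, -1.6)
  x^k = (0.0, 5.0), subgradient = b - a^T x = 4.0
  y^{k+1} = 2.8 + 0.1*4.0 = 3.2
Dual objective at y_3 = 3.2: reduced costs (2.6, -2.4), box minimizer x = (0.0, 5.0)
g(y_3) = b*y + (c1 - a1*y)*x1 + (c2 - a2*y)*x2 = 14*3.2 + 2.6*0.0 + (-2.4)*5.0 = 44.8 + 0.0 - 12.0 = 32.8


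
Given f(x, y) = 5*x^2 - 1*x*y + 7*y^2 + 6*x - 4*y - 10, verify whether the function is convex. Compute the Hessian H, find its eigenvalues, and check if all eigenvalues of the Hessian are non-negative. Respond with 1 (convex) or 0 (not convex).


The Hessian of f(x,y) = 5*x^2 - 1*x*y + 7*y^2 + 6*x - 4*y - 10 is:
H = [[10, -1], [-1, 14]]
Trace = 10 + 14 = 24
Determinant = 10*14 - (-1)^2 = 139
Discriminant = (24)^2 - 4*139 = 20.0
Eigenvalues: lambda_1 = 9.7639, lambda_2 = 14.2361
The function is convex.

1


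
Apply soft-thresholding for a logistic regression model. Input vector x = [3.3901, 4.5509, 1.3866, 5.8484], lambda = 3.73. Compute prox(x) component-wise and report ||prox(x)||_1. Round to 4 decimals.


Soft-thresholding with lambda = 3.73:
prox(3.3901) = sign(3.3901)*max(|3.3901| - 3.73, 0) = 0.0
prox(4.5509) = sign(4.5509)*max(|4.5509| - 3.73, 0) = 0.8209
prox(1.3866) = sign(1.3866)*max(|1.3866| - 3.73, 0) = 0.0
prox(5.8484) = sign(5.8484)*max(|5.8484| - 3.73, 0) = 2.1184
prox(x) = [0.0, 0.8209, 0.0, 2.1184]
||prox(x)||_1 = 0.0 + 0.8209 + 0.0 + 2.1184 = 2.9393


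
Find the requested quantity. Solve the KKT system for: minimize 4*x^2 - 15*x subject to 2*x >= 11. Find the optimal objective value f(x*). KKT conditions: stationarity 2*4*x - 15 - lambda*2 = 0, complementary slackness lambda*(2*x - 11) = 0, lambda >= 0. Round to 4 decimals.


Step 1: Try lambda = 0 (constraint inactive).
x_unc = 15/(2*4) = 1.875
Check: 2*1.875 = 3.75 < 11 -- violated!
Step 2: Constraint must be active: 2*x = 11
x* = 11/2 = 5.5
lambda = (2*4*5.5 - 15)/2 = 14.5
Step 3: Compute optimal value.
f(x*) = 4*5.5^2 - 15*5.5 = 38.5


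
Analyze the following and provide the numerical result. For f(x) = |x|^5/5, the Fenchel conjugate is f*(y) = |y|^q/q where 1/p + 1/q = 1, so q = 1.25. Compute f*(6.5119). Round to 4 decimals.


The conjugate exponent q satisfies 1/p + 1/q = 1.
p = 5, so q = 5/(5 - 1) = 1.25
|y|^q = 6.5119^1.25 = 10.4024
f*(6.5119) = 10.4024 / 1.25 = 8.3219


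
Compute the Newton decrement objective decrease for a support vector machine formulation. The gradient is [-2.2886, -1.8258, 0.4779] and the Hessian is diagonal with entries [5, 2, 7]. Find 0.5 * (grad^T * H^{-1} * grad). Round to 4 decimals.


Step 1: H is diagonal, so H^(-1) * g = [-0.4577, -0.9129, 0.0683].
Step 2: g^T H^(-1) g = sum_i g_i^2 / H_ii
  = (-2.2886)^2/5 + (-1.8258)^2/2 + (0.4779)^2/7
  = 1.0475 + 1.6668 + 0.0326 = 2.7469
Step 3: Objective decrease = 0.5 * g^T H^(-1) g = 1.3735


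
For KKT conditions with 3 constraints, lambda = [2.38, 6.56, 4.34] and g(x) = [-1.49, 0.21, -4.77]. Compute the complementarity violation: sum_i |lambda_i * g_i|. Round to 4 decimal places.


KKT complementary slackness check:
lambda_1 * g_1 = 2.38 * -1.49 = -3.5462
lambda_2 * g_2 = 6.56 * 0.21 = 1.3776
lambda_3 * g_3 = 4.34 * -4.77 = -20.7018
Total violation = 3.5462 + 1.3776 + 20.7018 = 25.6256


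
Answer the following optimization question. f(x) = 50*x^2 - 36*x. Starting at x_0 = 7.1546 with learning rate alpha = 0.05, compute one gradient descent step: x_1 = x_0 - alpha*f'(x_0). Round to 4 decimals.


We compute the gradient at x_0 and apply the update.
f'(x) = 100*x - 36
f'(7.1546) = 100*7.1546 - 36 = 679.46
x_1 = 7.1546 - 0.05*679.46 = -26.8184


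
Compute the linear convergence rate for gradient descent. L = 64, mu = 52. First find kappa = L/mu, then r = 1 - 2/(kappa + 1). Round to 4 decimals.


Step 1: Compute the condition number.
kappa = L/mu = 64/52 = 1.2308
Step 2: Compute the convergence rate.
r = 1 - 2/(kappa + 1) = 1 - 2*mu/(L + mu) = (L - mu)/(L + mu) = 12/116 = 0.1034


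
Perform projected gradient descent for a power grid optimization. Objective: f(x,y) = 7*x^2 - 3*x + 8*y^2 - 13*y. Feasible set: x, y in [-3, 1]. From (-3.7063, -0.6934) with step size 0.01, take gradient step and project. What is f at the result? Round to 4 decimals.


Step 1: Compute gradient at (-3.7063, -0.6934).
grad_x = 2*7*-3.7063 - 3 = -54.8882
grad_y = 2*8*-0.6934 - 13 = -24.0944
Step 2: Gradient step.
x_raw = -3.7063 - 0.01*-54.8882 = -3.1574
y_raw = -0.6934 - 0.01*-24.0944 = -0.4525
Step 3: Project onto [-3, 1].
x_proj = clip(-3.1574) = -3.0
y_proj = clip(-0.4525) = -0.4525
Step 4: Evaluate f.
f(-3.0, -0.4525) = 79.5197


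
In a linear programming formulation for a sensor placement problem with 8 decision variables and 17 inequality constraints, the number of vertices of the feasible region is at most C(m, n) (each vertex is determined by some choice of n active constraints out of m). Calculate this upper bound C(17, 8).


Each vertex corresponds to some choice of n active constraints out of m, so the number of vertices is at most C(m, n) = m! / (n!(m-n)!).
m = 17, n = 8
Numerator: 17 * 16 * 15 * 14 * 13 * 12 * 11 * 10
Denominator: 8! = 40320
C(17, 8) = 24310


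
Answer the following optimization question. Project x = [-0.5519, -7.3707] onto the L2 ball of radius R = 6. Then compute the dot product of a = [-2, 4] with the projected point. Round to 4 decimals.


Step 1: Compute ||x|| (intermediates to 6 decimals).
||x|| = sqrt((-0.5519)^2 + (-7.3707)^2) = 7.391334
Step 2: Project.
Since ||x|| > R, scale = R/||x|| = 6/7.391334 = 0.811761, proj(x) = scale * x
proj(x) = [-0.448011, -5.983247]
Step 3: Dot product.
a^T * proj(x) = -2*(-0.448011) + 4*(-5.983247) = -23.037


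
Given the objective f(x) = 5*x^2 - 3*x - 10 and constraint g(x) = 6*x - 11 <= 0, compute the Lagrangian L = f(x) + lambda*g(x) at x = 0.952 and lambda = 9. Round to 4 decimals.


Step 1: Evaluate f(x).
f(0.952) = 5*0.952^2 - 3*0.952 - 10 = -8.3245
Step 2: Evaluate g(x).
g(0.952) = 6*0.952 - 11 = -5.288
Step 3: Compute Lagrangian.
L = -8.3245 + 9*-5.288 = -55.9165


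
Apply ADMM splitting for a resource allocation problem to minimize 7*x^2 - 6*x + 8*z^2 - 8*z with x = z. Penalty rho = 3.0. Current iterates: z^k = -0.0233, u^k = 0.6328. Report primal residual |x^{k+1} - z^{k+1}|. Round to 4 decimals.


ADMM iteration with rho = 3.0, z^k = -0.0233, u^k = 0.6328
Step 1: x-update.
Minimize 7*x^2 - 6*x + (3.0/2)*(x + 0.0233 + 0.6328)^2
FOC: (2*7 + 3.0)*x = 6 + 3.0*(-0.0233 - 0.6328)
x^{k+1} = 0.2372
Step 2: z-update.
Minimize 8*z^2 - 8*z + (3.0/2)*(0.2372 - z + 0.6328)^2
FOC: (2*8 + 3.0)*z = 8 + 3.0*(0.2372 + 0.6328)
z^{k+1} = 0.5584
Step 3: u-update.
u^{k+1} = 0.6328 + 0.2372 - 0.5584 = 0.3115
Step 4: Primal residual = |0.2372 - 0.5584| = 0.3213


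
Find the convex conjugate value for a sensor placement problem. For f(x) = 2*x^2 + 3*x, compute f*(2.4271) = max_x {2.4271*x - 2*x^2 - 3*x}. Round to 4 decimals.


f*(y) = sup_x {y*x - a*x^2 - b*x} = sup_x {(y-b)*x - a*x^2}
FOC: (y - b) - 2a*x = 0 => x* = (y - b)/(2a)
x* = (2.4271 - 3)/(2*2) = -0.1432
f*(2.4271) = (y-b)^2/(4a) = (2.4271 - 3)^2/(4*2)
= 0.3282/8 = 0.041


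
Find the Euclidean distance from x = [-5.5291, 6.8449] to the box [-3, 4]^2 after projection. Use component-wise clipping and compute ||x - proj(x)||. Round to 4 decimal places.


Project each component onto [-3, 4].
clip(-5.5291) = -3.0, clip(6.8449) = 4.0
Projection = [-3.0, 4.0]
Squared diffs: [6.3963, 8.0935]
Distance = sqrt(14.4898) = 3.8065


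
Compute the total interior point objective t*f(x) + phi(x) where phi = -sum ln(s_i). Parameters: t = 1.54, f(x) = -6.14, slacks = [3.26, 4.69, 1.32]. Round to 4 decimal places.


Step 1: Compute log-barrier.
ln values: [1.1817, 1.5454, 0.2776]
phi = -(1.1817 + 1.5454 + 0.2776) = -3.0048
Step 2: Compute augmented objective.
t*f(x) = 1.54*-6.14 = -9.4556
Total = -9.4556 - 3.0048 = -12.4604


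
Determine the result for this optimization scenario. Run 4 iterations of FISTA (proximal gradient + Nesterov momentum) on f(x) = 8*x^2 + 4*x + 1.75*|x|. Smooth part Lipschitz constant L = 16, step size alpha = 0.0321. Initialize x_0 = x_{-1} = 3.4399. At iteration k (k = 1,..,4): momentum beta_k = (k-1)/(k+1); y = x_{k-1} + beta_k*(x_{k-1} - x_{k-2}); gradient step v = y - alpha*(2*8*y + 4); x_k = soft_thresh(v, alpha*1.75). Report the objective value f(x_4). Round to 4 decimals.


FISTA on f(x) = 8*x^2 + 4*x + 1.75*|x|
L = 16, alpha = 0.0321
Iteration 1: beta = 0.0, y = 3.4399 + 0.0*(3.4399 - 3.4399) = 3.4399
  grad(y) = 59.0384, v = y - alpha*grad = 1.5448
  prox(v) = soft_thresh(1.5448, 0.0562) = 1.4886
Iteration 2: beta = 0.3333, y = 1.4886 + 0.3333*(1.4886 - 3.4399) = 0.8382
  grad(y) = 17.4105, v = y - alpha*grad = 0.2793
  prox(v) = soft_thresh(0.2793, 0.0562) = 0.2231
Iteration 3: beta = 0.5, y = 0.2231 + 0.5*(0.2231 - 1.4886) = -0.4096
  grad(y) = -2.5542, v = y - alpha*grad = -0.3276
  prox(v) = soft_thresh(-0.3276, 0.0562) = -0.2715
Iteration 4: beta = 0.6, y = -0.2715 + 0.6*(-0.2715 - 0.2231) = -0.5682
  grad(y) = -5.0915, v = y - alpha*grad = -0.4048
  prox(v) = soft_thresh(-0.4048, 0.0562) = -0.3486
f(x_4) = 8*(-0.3486)^2 + 4*(-0.3486) + 1.75*|-0.3486| = 0.1879


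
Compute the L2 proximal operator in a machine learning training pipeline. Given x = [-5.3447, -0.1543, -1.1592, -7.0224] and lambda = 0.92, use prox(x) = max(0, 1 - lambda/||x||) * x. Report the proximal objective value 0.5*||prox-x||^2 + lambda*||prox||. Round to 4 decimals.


Step 1: Compute ||x||.
||x|| = 8.9021
Step 2: Compute scaling factor.
scale = max(0, 1 - 0.92/8.9021) = 0.8967
Step 3: prox(x) = [-4.7923, -0.1384, -1.0394, -6.2967]
||prox(x)|| = 7.9821
Step 4: Proximal objective.
0.5*||prox-x||^2 = 0.4232
lambda*||prox|| = 7.3435
Total = 7.7667


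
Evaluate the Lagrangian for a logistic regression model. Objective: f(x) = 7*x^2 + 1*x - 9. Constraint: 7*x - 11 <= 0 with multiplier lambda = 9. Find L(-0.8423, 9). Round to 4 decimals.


Step 1: Evaluate f(x).
f(-0.8423) = 7*(-0.8423)^2 + 1*(-0.8423) - 9 = -4.876
Step 2: Evaluate g(x).
g(-0.8423) = 7*-0.8423 - 11 = -16.8961
Step 3: Compute Lagrangian.
L = -4.876 + 9*-16.8961 = -156.9409


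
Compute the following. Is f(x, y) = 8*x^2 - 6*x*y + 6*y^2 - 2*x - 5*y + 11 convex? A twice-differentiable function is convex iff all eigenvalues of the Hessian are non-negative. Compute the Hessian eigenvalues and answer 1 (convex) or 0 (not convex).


The Hessian of f(x,y) = 8*x^2 - 6*x*y + 6*y^2 - 2*x - 5*y + 11 is:
H = [[16, -6], [-6, 12]]
Trace = 16 + 12 = 28
Determinant = 16*12 - (-6)^2 = 156
Discriminant = (28)^2 - 4*156 = 160.0
Eigenvalues: lambda_1 = 7.6754, lambda_2 = 20.3246
The function is convex.

1


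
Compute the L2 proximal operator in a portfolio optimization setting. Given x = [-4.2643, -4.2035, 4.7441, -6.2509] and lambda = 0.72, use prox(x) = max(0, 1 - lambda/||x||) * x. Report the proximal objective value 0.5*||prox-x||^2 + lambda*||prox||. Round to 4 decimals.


Step 1: Compute ||x||.
||x|| = 9.8709
Step 2: Compute scaling factor.
scale = max(0, 1 - 0.72/9.8709) = 0.9271
Step 3: prox(x) = [-3.9533, -3.8969, 4.3981, -5.7949]
||prox(x)|| = 9.1509
Step 4: Proximal objective.
0.5*||prox-x||^2 = 0.2592
lambda*||prox|| = 6.5886
Total = 6.8478


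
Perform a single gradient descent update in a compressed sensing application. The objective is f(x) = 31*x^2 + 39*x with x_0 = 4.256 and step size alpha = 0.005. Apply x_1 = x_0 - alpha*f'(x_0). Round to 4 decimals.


We compute the gradient at x_0 and apply the update.
f'(x) = 62*x + 39
f'(4.256) = 62*4.256 + 39 = 302.872
x_1 = 4.256 - 0.005*302.872 = 2.7416


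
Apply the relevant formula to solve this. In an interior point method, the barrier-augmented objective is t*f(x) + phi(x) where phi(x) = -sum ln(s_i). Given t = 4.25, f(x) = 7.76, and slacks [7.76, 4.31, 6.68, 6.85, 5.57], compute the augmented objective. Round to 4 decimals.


Step 1: Compute log-barrier.
ln values: [2.049, 1.4609, 1.8991, 1.9242, 1.7174]
phi = -(2.049 + 1.4609 + 1.8991 + 1.9242 + 1.7174) = -9.0507
Step 2: Compute augmented objective.
t*f(x) = 4.25*7.76 = 32.98
Total = 32.98 - 9.0507 = 23.9293


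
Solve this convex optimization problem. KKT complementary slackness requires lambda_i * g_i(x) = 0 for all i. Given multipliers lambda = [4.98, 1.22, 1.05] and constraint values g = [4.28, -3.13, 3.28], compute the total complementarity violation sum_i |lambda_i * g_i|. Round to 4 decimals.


KKT complementary slackness check:
lambda_1 * g_1 = 4.98 * 4.28 = 21.3144
lambda_2 * g_2 = 1.22 * -3.13 = -3.8186
lambda_3 * g_3 = 1.05 * 3.28 = 3.444
Total violation = 21.3144 + 3.8186 + 3.444 = 28.577


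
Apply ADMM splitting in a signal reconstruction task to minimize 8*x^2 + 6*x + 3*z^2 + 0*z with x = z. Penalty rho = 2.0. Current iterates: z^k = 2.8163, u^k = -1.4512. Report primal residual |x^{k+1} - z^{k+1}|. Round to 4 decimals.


ADMM iteration with rho = 2.0, z^k = 2.8163, u^k = -1.4512
Step 1: x-update.
Minimize 8*x^2 + 6*x + (2.0/2)*(x - 2.8163 - 1.4512)^2
FOC: (2*8 + 2.0)*x = -6 + 2.0*(2.8163 + 1.4512)
x^{k+1} = 0.1408
Step 2: z-update.
Minimize 3*z^2 + 0*z + (2.0/2)*(0.1408 - z - 1.4512)^2
FOC: (2*3 + 2.0)*z = 0 + 2.0*(0.1408 - 1.4512)
z^{k+1} = -0.3276
Step 3: u-update.
u^{k+1} = -1.4512 + 0.1408 + 0.3276 = -0.9828
Step 4: Primal residual = |0.1408 + 0.3276| = 0.4684


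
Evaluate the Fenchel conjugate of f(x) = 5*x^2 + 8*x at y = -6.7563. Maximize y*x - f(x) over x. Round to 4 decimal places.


f*(y) = sup_x {y*x - a*x^2 - b*x} = sup_x {(y-b)*x - a*x^2}
FOC: (y - b) - 2a*x = 0 => x* = (y - b)/(2a)
x* = (-6.7563 - 8)/(2*5) = -1.4756
f*(-6.7563) = (y-b)^2/(4a) = (-6.7563 - 8)^2/(4*5)
= 217.7484/20 = 10.8874


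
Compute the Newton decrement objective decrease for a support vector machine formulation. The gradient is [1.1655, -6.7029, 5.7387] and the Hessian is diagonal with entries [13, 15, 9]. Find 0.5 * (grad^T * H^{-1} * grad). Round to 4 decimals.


Step 1: H is diagonal, so H^(-1) * g = [0.0897, -0.4469, 0.6376].
Step 2: g^T H^(-1) g = sum_i g_i^2 / H_ii
  = (1.1655)^2/13 + (-6.7029)^2/15 + (5.7387)^2/9
  = 0.1045 + 2.9953 + 3.6592 = 6.7589
Step 3: Objective decrease = 0.5 * g^T H^(-1) g = 3.3795


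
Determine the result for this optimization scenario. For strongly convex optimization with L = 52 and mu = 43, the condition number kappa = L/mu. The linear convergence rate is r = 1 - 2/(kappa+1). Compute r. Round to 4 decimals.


Step 1: Compute the condition number.
kappa = L/mu = 52/43 = 1.2093
Step 2: Compute the convergence rate.
r = 1 - 2/(kappa + 1) = 1 - 2*mu/(L + mu) = (L - mu)/(L + mu) = 9/95 = 0.0947


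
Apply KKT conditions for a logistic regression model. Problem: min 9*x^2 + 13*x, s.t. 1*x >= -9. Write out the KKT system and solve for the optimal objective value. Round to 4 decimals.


Step 1: Try lambda = 0 (constraint inactive).
Stationarity: 2*9*x + 13 = 0
x* = -13/(2*9) = -13/18 = -0.7222 (rounded; the exact value -13/18 is used below)
Check constraint: 1*-0.7222 = -0.7222 >= -9 -- satisfied.
Step 2: Compute optimal value.
f(x*) = 9*(-13/18)^2 + 13*(-13/18) = -4.6944


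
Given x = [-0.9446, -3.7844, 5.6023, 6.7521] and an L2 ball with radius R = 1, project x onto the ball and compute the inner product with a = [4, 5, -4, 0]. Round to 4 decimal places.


Step 1: Compute ||x|| (intermediates to 6 decimals).
||x|| = sqrt((-0.9446)^2 + (-3.7844)^2 + 5.6023^2 + 6.7521^2) = 9.601592
Step 2: Project.
Since ||x|| > R, scale = R/||x|| = 1/9.601592 = 0.104149, proj(x) = scale * x
proj(x) = [-0.098379, -0.394141, 0.583474, 0.703224]
Step 3: Dot product.
a^T * proj(x) = 4*(-0.098379) + 5*(-0.394141) - 4*0.583474 + 0*0.703224 = -4.6981


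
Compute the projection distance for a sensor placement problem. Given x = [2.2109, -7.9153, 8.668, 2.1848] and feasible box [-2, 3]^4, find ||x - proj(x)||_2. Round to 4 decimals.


Project each component onto [-2, 3].
clip(2.2109) = 2.2109, clip(-7.9153) = -2.0, clip(8.668) = 3.0, clip(2.1848) = 2.1848
Projection = [2.2109, -2.0, 3.0, 2.1848]
Squared diffs: [0.0, 34.9908, 32.1262, 0.0]
Distance = sqrt(67.117) = 8.1925


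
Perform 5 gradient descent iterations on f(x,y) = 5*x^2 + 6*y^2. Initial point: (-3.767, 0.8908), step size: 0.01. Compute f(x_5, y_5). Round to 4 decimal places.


Gradient descent on f(x,y) = 5*x^2 + 6*y^2.
Starting point: (-3.767, 0.8908), alpha = 0.01
Step 1: grad_x = 2*5*-3.767 = -37.67, grad_y = 2*6*0.8908 = 10.6896
  x_1 = -3.767 - 0.01*-37.67 = -3.3903
  y_1 = 0.8908 - 0.01*10.6896 = 0.7839
Step 2: grad_x = 2*5*-3.3903 = -33.903, grad_y = 2*6*0.7839 = 9.4068
  x_2 = -3.3903 - 0.01*-33.903 = -3.0513
  y_2 = 0.7839 - 0.01*9.4068 = 0.6898
Step 3: grad_x = 2*5*-3.0513 = -30.5127, grad_y = 2*6*0.6898 = 8.278
  x_3 = -3.0513 - 0.01*-30.5127 = -2.7461
  y_3 = 0.6898 - 0.01*8.278 = 0.6071
Step 4: grad_x = 2*5*-2.7461 = -27.4614, grad_y = 2*6*0.6071 = 7.2847
  x_4 = -2.7461 - 0.01*-27.4614 = -2.4715
  y_4 = 0.6071 - 0.01*7.2847 = 0.5342
Step 5: grad_x = 2*5*-2.4715 = -24.7153, grad_y = 2*6*0.5342 = 6.4105
  x_5 = -2.4715 - 0.01*-24.7153 = -2.2244
  y_5 = 0.5342 - 0.01*6.4105 = 0.4701
f(-2.2244, 0.4701) = 5*(-2.2244)^2 + 6*0.4701^2 = 26.0652


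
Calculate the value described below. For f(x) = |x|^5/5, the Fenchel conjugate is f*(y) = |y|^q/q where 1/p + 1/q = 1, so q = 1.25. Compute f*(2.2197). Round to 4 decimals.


The conjugate exponent q satisfies 1/p + 1/q = 1.
p = 5, so q = 5/(5 - 1) = 1.25
|y|^q = 2.2197^1.25 = 2.7094
f*(2.2197) = 2.7094 / 1.25 = 2.1675


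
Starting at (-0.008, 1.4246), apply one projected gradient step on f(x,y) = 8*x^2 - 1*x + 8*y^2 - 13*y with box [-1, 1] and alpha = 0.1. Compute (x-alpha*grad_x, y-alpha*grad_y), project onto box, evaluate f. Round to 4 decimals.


Step 1: Compute gradient at (-0.008, 1.4246).
grad_x = 2*8*-0.008 - 1 = -1.128
grad_y = 2*8*1.4246 - 13 = 9.7936
Step 2: Gradient step.
x_raw = -0.008 - 0.1*-1.128 = 0.1048
y_raw = 1.4246 - 0.1*9.7936 = 0.4452
Step 3: Project onto [-1, 1].
x_proj = clip(0.1048) = 0.1048
y_proj = clip(0.4452) = 0.4452
Step 4: Evaluate f.
f(0.1048, 0.4452) = -4.2191


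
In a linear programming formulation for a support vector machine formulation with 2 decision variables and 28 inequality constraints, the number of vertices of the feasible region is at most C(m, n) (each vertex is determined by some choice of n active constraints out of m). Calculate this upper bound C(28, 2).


Each vertex corresponds to some choice of n active constraints out of m, so the number of vertices is at most C(m, n) = m! / (n!(m-n)!).
m = 28, n = 2
Numerator: 28 * 27
Denominator: 2! = 2
C(28, 2) = 378


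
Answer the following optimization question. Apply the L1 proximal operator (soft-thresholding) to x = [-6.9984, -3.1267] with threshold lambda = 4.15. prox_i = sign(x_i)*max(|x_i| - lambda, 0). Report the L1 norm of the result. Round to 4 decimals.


Soft-thresholding with lambda = 4.15:
prox(-6.9984) = sign(-6.9984)*max(|-6.9984| - 4.15, 0) = -2.8484
prox(-3.1267) = sign(-3.1267)*max(|-3.1267| - 4.15, 0) = 0.0
prox(x) = [-2.8484, 0.0]
||prox(x)||_1 = 2.8484 + 0.0 = 2.8484


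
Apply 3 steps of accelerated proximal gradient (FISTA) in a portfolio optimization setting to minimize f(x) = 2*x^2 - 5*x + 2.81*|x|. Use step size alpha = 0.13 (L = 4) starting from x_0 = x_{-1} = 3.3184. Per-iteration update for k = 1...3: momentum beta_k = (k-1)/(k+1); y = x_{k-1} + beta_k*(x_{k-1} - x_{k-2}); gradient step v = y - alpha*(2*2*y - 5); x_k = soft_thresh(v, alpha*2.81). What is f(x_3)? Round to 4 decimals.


FISTA on f(x) = 2*x^2 - 5*x + 2.81*|x|
L = 4, alpha = 0.13
Iteration 1: beta = 0.0, y = 3.3184 + 0.0*(3.3184 - 3.3184) = 3.3184
  grad(y) = 8.2736, v = y - alpha*grad = 2.2428
  prox(v) = soft_thresh(2.2428, 0.3653) = 1.8775
Iteration 2: beta = 0.3333, y = 1.8775 + 0.3333*(1.8775 - 3.3184) = 1.3972
  grad(y) = 0.589, v = y - alpha*grad = 1.3207
  prox(v) = soft_thresh(1.3207, 0.3653) = 0.9554
Iteration 3: beta = 0.5, y = 0.9554 + 0.5*(0.9554 - 1.8775) = 0.4943
  grad(y) = -3.0228, v = y - alpha*grad = 0.8873
  prox(v) = soft_thresh(0.8873, 0.3653) = 0.522
f(x_3) = 2*0.522^2 - 5*0.522 + 2.81*|0.522| = -0.5982


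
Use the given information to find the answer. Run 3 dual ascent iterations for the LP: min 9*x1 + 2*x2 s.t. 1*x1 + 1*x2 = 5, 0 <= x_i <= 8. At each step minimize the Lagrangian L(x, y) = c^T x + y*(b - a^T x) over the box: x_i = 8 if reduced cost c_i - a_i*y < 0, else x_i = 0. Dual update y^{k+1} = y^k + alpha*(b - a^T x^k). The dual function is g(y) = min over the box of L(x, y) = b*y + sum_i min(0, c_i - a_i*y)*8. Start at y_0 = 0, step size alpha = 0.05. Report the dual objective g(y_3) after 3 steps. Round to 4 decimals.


Dual ascent for LP: min 9*x1 + 2*x2, 1*x1 + 1*x2 = 5, 0 <= x_i <= 8
Step 1: y^k = 0.0, reduced costs: (9.0, 2.0)
  x^k = (0.0, 0.0), subgradient = b - a^T x = 5.0
  y^{k+1} = 0.0 + 0.05*5.0 = 0.25
Step 2: y^k = 0.25, reduced costs: (8.75, 1.75)
  x^k = (0.0, 0.0), subgradient = b - a^T x = 5.0
  y^{k+1} = 0.25 + 0.05*5.0 = 0.5
Step 3: y^k = 0.5, reduced costs: (8.5, 1.5)
  x^k = (0.0, 0.0), subgradient = b - a^T x = 5.0
  y^{k+1} = 0.5 + 0.05*5.0 = 0.75
Dual objective at y_3 = 0.75: reduced costs (8.25, 1.25), box minimizer x = (0.0, 0.0)
g(y_3) = b*y + (c1 - a1*y)*x1 + (c2 - a2*y)*x2 = 5*0.75 + 8.25*0.0 + 1.25*0.0 = 3.75 + 0.0 + 0.0 = 3.75


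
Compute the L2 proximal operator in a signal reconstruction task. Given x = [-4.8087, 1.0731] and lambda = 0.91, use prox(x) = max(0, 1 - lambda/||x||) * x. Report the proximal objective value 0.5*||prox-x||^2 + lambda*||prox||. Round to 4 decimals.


Step 1: Compute ||x||.
||x|| = 4.927
Step 2: Compute scaling factor.
scale = max(0, 1 - 0.91/4.927) = 0.8153
Step 3: prox(x) = [-3.9205, 0.8749]
||prox(x)|| = 4.017
Step 4: Proximal objective.
0.5*||prox-x||^2 = 0.4141
lambda*||prox|| = 3.6555
Total = 4.0695


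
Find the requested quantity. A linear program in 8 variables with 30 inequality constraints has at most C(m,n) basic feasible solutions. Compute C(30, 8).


Each vertex corresponds to some choice of n active constraints out of m, so the number of vertices is at most C(m, n) = m! / (n!(m-n)!).
m = 30, n = 8
Numerator: 30 * 29 * 28 * 27 * 26 * 25 * 24 * 23
Denominator: 8! = 40320
C(30, 8) = 5852925


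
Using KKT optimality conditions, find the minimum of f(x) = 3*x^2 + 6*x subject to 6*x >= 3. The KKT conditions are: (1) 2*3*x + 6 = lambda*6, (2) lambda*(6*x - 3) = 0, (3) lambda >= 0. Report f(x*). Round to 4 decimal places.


Step 1: Try lambda = 0 (constraint inactive).
x_unc = -6/(2*3) = -1.0
Check: 6*-1.0 = -6.0 < 3 -- violated!
Step 2: Constraint must be active: 6*x = 3
x* = 3/6 = 0.5
lambda = (2*3*0.5 + 6)/6 = 1.5
Step 3: Compute optimal value.
f(x*) = 3*0.5^2 + 6*0.5 = 3.75


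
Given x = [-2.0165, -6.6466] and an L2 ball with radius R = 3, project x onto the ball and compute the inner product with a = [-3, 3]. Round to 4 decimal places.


Step 1: Compute ||x|| (intermediates to 6 decimals).
||x|| = sqrt((-2.0165)^2 + (-6.6466)^2) = 6.945759
Step 2: Project.
Since ||x|| > R, scale = R/||x|| = 3/6.945759 = 0.431918, proj(x) = scale * x
proj(x) = [-0.870963, -2.870786]
Step 3: Dot product.
a^T * proj(x) = -3*(-0.870963) + 3*(-2.870786) = -5.9995


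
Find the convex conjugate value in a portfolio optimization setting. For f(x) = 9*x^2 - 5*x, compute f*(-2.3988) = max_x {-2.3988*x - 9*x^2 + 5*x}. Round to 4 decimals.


f*(y) = sup_x {y*x - a*x^2 - b*x} = sup_x {(y-b)*x - a*x^2}
FOC: (y - b) - 2a*x = 0 => x* = (y - b)/(2a)
x* = (-2.3988 + 5)/(2*9) = 0.1445
f*(-2.3988) = (y-b)^2/(4a) = (-2.3988 + 5)^2/(4*9)
= 6.7662/36 = 0.188


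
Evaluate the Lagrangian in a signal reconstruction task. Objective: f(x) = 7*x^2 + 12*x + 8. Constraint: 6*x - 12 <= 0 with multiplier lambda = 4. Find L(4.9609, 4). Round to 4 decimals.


Step 1: Evaluate f(x).
f(4.9609) = 7*4.9609^2 + 12*4.9609 + 8 = 239.8045
Step 2: Evaluate g(x).
g(4.9609) = 6*4.9609 - 12 = 17.7654
Step 3: Compute Lagrangian.
L = 239.8045 + 4*17.7654 = 310.8661


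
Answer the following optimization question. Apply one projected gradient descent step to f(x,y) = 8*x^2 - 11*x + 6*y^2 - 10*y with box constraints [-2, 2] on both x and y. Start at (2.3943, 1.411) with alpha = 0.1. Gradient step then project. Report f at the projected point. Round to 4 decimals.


Step 1: Compute gradient at (2.3943, 1.411).
grad_x = 2*8*2.3943 - 11 = 27.3088
grad_y = 2*6*1.411 - 10 = 6.932
Step 2: Gradient step.
x_raw = 2.3943 - 0.1*27.3088 = -0.3366
y_raw = 1.411 - 0.1*6.932 = 0.7178
Step 3: Project onto [-2, 2].
x_proj = clip(-0.3366) = -0.3366
y_proj = clip(0.7178) = 0.7178
Step 4: Evaluate f.
f(-0.3366, 0.7178) = 0.5221
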